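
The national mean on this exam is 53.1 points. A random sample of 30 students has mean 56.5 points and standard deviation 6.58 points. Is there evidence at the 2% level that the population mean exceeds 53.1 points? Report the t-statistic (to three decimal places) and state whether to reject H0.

t = 2.830; reject H0

H0: μ = 53.1; H1: μ > 53.1 (one-sample t-test, right-tailed).
t = (x̄ − μ₀)/(s/√n) = (56.5 − 53.1)/(6.58/√30) = 2.830
df = n − 1 = 29
p-value = P(T ≥ 2.830) ≈ 0.0042
Since p ≈ 0.0042 < α = 0.02, reject H0; the evidence is statistically significant.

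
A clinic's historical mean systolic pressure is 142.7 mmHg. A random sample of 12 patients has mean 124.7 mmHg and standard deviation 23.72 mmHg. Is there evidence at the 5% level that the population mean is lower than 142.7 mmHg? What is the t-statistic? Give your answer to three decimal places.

-2.629

H0: μ = 142.7; H1: μ < 142.7 (one-sample t-test, left-tailed).
t = (x̄ − μ₀)/(s/√n) = (124.7 − 142.7)/(23.72/√12) = -2.629
df = n − 1 = 11
p-value = P(T ≤ -2.629) ≈ 0.0117
Since p ≈ 0.0117 < α = 0.05, reject H0; the evidence is statistically significant.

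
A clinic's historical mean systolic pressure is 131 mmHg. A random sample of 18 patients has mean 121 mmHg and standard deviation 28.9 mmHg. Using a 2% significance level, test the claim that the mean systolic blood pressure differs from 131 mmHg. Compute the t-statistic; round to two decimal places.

-1.47

H0: μ = 131; H1: μ ≠ 131 (one-sample t-test, two-sided).
t = (x̄ − μ₀)/(s/√n) = (121 − 131)/(28.9/√18) = -1.47
df = n − 1 = 17
Two-sided p-value ≈ 0.160
Since p ≈ 0.160 > α = 0.02, fail to reject H0; the data do not provide sufficient evidence against H0.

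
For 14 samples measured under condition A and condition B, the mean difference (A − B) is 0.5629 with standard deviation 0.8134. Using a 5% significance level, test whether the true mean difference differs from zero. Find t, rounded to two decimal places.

H0: μ_d = 0; H1: μ_d ≠ 0 (paired t-test on the differences, two-sided).
t = d̄/(s_d/√n) = 0.5629/(0.8134/√14) = 2.59
df = n − 1 = 13
Two-sided p-value ≈ 0.022
Since p ≈ 0.022 < α = 0.05, reject H0; the data support H1.

2.59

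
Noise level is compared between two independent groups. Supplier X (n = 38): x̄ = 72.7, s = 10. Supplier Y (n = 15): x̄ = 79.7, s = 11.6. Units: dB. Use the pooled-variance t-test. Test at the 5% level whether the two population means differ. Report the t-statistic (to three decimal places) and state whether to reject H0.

Let group 1 = supplier X, group 2 = supplier Y. H0: μ_1 = μ_2; H1: μ_1 ≠ μ_2 (two-sample pooled-variance t-test, two-sided).
s_p² = [(38−1)·10² + (15−1)·11.6²]/(38+15−2) = 109.487
t = (72.7 − 79.7)/√[109.487·(1/38 + 1/15)] = -2.194
df = n₁ + n₂ − 2 = 51
Two-sided p-value ≈ 0.033
Since p ≈ 0.033 < α = 0.05, reject H0; the data support H1.

t = -2.194; reject H0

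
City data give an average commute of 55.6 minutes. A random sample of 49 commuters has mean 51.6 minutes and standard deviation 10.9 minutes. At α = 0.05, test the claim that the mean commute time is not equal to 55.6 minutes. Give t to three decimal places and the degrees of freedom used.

H0: μ = 55.6; H1: μ ≠ 55.6 (one-sample t-test, two-sided).
t = (x̄ − μ₀)/(s/√n) = (51.6 − 55.6)/(10.9/√49) = -2.569
df = n − 1 = 48
Two-sided p-value ≈ 0.013
Since p ≈ 0.013 < α = 0.05, reject H0; the data support H1.

t = -2.569, df = 48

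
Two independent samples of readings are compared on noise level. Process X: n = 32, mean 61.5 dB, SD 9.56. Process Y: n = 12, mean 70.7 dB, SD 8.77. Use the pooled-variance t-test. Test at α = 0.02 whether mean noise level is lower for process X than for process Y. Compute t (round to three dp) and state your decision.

Let group 1 = process X, group 2 = process Y. H0: μ_1 = μ_2; H1: μ_1 < μ_2 (two-sample pooled-variance t-test, left-tailed).
s_p² = [(32−1)·9.56² + (12−1)·8.77²]/(32+12−2) = 87.601
t = (61.5 − 70.7)/√[87.601·(1/32 + 1/12)] = -2.904
df = n₁ + n₂ − 2 = 42
p-value = P(T ≤ -2.904) ≈ 0.003
Since p ≈ 0.003 < α = 0.02, reject H0; the evidence is statistically significant.

t = -2.904; reject H0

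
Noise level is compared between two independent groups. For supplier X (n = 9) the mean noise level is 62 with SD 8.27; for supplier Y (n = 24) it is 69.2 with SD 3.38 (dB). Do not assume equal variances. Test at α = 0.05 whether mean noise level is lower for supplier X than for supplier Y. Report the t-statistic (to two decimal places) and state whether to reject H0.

t = -2.53; reject H0

Let group 1 = supplier X, group 2 = supplier Y. H0: μ_1 = μ_2; H1: μ_1 < μ_2 (Welch's two-sample t-test, left-tailed).
t = (x̄_1 − x̄_2)/√(s_1²/n_1 + s_2²/n_2) = (62 − 69.2)/√(8.27²/9 + 3.38²/24) = -2.53
Welch–Satterthwaite df ≈ 9.02
p-value = P(T ≤ -2.53) ≈ 0.016
Since p ≈ 0.016 < α = 0.05, reject H0; the evidence is statistically significant.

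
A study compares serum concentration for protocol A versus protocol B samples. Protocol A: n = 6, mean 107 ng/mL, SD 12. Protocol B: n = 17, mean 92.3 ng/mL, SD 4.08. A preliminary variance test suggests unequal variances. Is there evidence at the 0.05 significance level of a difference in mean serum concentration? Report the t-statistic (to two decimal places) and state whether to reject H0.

t = 2.94; reject H0

Let group 1 = protocol A, group 2 = protocol B. H0: μ_1 = μ_2; H1: μ_1 ≠ μ_2 (Welch's two-sample t-test, two-sided).
t = (x̄_1 − x̄_2)/√(s_1²/n_1 + s_2²/n_2) = (107 − 92.3)/√(12²/6 + 4.08²/17) = 2.94
Welch–Satterthwaite df ≈ 5.41
Two-sided p-value ≈ 0.029
Since p ≈ 0.029 < α = 0.05, reject H0; the evidence is statistically significant.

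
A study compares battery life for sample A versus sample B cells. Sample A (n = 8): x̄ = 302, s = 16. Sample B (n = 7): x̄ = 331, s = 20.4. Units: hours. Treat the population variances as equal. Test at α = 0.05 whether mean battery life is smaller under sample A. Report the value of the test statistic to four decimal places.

-3.0849

Let group 1 = sample A, group 2 = sample B. H0: μ_1 = μ_2; H1: μ_1 < μ_2 (two-sample pooled-variance t-test, left-tailed).
s_p² = [(8−1)·16² + (7−1)·20.4²]/(8+7−2) = 329.92
t = (302 − 331)/√[329.92·(1/8 + 1/7)] = -3.0849
df = n₁ + n₂ − 2 = 13
p-value = P(T ≤ -3.0849) ≈ 0.0043
Since p ≈ 0.0043 < α = 0.05, reject H0; the evidence is statistically significant.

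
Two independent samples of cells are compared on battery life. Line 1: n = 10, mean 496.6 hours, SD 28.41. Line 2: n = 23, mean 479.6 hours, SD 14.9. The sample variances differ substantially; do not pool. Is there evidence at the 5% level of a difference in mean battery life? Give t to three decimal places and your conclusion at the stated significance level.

t = 1.788; fail to reject H0

Let group 1 = line 1, group 2 = line 2. H0: μ_1 = μ_2; H1: μ_1 ≠ μ_2 (Welch's two-sample t-test, two-sided).
t = (x̄_1 − x̄_2)/√(s_1²/n_1 + s_2²/n_2) = (496.6 − 479.6)/√(28.41²/10 + 14.9²/23) = 1.788
Welch–Satterthwaite df ≈ 11.22
Two-sided p-value ≈ 0.101
Since p ≈ 0.101 > α = 0.05, fail to reject H0; the evidence is not statistically significant.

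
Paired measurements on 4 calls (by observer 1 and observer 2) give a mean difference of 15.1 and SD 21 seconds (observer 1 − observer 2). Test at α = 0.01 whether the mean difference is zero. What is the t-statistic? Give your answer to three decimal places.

1.438

H0: μ_d = 0; H1: μ_d ≠ 0 (paired t-test on the differences, two-sided).
t = d̄/(s_d/√n) = 15.1/(21/√4) = 1.438
df = n − 1 = 3
Two-sided p-value ≈ 0.246
Since p ≈ 0.246 > α = 0.01, fail to reject H0; the data do not provide sufficient evidence against H0.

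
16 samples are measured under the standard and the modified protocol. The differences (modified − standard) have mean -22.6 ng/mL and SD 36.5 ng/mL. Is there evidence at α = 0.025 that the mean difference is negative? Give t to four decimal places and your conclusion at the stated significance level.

t = -2.4767; reject H0

H0: μ_d = 0; H1: μ_d < 0 (paired t-test on the differences, left-tailed).
t = d̄/(s_d/√n) = -22.6/(36.5/√16) = -2.4767
df = n − 1 = 15
p-value = P(T ≤ -2.4767) ≈ 0.0128
Since p ≈ 0.0128 < α = 0.025, reject H0; the data support H1.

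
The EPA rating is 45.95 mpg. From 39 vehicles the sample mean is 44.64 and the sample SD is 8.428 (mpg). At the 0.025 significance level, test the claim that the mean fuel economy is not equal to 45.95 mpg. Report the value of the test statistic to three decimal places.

H0: μ = 45.95; H1: μ ≠ 45.95 (one-sample t-test, two-sided).
t = (x̄ − μ₀)/(s/√n) = (44.64 − 45.95)/(8.428/√39) = -0.971
df = n − 1 = 38
Two-sided p-value ≈ 0.338
Since p ≈ 0.338 > α = 0.025, fail to reject H0; the data do not provide sufficient evidence against H0.

-0.971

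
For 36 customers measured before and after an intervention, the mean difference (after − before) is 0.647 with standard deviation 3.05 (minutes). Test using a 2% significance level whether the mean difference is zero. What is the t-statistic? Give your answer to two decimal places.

1.27

H0: μ_d = 0; H1: μ_d ≠ 0 (paired t-test on the differences, two-sided).
t = d̄/(s_d/√n) = 0.647/(3.05/√36) = 1.27
df = n − 1 = 35
Two-sided p-value ≈ 0.2115
Since p ≈ 0.2115 > α = 0.02, fail to reject H0; the data do not provide sufficient evidence against H0.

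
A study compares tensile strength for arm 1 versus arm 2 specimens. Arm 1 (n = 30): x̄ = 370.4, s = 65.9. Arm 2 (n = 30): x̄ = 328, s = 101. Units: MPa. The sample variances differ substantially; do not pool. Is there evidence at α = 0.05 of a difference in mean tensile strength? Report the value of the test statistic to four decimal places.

1.9257

Let group 1 = arm 1, group 2 = arm 2. H0: μ_1 = μ_2; H1: μ_1 ≠ μ_2 (Welch's two-sample t-test, two-sided).
t = (x̄_1 − x̄_2)/√(s_1²/n_1 + s_2²/n_2) = (370.4 − 328)/√(65.9²/30 + 101²/30) = 1.9257
Welch–Satterthwaite df ≈ 49.90
Two-sided p-value ≈ 0.0598
Since p ≈ 0.0598 > α = 0.05, fail to reject H0; the data do not provide sufficient evidence against H0.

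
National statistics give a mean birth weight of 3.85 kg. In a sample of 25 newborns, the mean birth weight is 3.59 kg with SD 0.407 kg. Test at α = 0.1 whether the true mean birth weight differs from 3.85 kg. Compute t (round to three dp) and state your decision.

t = -3.194; reject H0

H0: μ = 3.85; H1: μ ≠ 3.85 (one-sample t-test, two-sided).
t = (x̄ − μ₀)/(s/√n) = (3.59 − 3.85)/(0.407/√25) = -3.194
df = n − 1 = 24
Two-sided p-value ≈ 0.004
Since p ≈ 0.004 < α = 0.1, reject H0; the data support H1.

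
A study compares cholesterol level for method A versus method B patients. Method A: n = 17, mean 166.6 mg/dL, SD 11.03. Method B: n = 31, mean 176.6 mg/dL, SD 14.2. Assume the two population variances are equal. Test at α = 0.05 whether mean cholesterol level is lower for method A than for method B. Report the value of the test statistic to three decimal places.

-2.513

Let group 1 = method A, group 2 = method B. H0: μ_1 = μ_2; H1: μ_1 < μ_2 (two-sample pooled-variance t-test, left-tailed).
s_p² = [(17−1)·11.03² + (31−1)·14.2²]/(17+31−2) = 173.821
t = (166.6 − 176.6)/√[173.821·(1/17 + 1/31)] = -2.513
df = n₁ + n₂ − 2 = 46
p-value = P(T ≤ -2.513) ≈ 0.0078
Since p ≈ 0.0078 < α = 0.05, reject H0; the evidence is statistically significant.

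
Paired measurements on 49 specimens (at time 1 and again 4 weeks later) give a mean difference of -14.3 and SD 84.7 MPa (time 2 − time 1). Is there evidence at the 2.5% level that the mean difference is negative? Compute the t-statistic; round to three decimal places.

-1.182

H0: μ_d = 0; H1: μ_d < 0 (paired t-test on the differences, left-tailed).
t = d̄/(s_d/√n) = -14.3/(84.7/√49) = -1.182
df = n − 1 = 48
p-value = P(T ≤ -1.182) ≈ 0.122
Since p ≈ 0.122 > α = 0.025, fail to reject H0; the evidence is not statistically significant.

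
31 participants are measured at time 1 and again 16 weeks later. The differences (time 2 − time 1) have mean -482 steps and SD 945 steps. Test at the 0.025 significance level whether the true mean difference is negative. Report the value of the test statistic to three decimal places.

H0: μ_d = 0; H1: μ_d < 0 (paired t-test on the differences, left-tailed).
t = d̄/(s_d/√n) = -482/(945/√31) = -2.840
df = n − 1 = 30
p-value = P(T ≤ -2.840) ≈ 0.004
Since p ≈ 0.004 < α = 0.025, reject H0; the data support H1.

-2.840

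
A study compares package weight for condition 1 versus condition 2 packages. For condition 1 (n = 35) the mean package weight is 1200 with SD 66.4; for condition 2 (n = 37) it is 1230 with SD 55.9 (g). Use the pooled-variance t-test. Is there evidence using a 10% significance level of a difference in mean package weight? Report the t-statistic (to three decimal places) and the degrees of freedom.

Let group 1 = condition 1, group 2 = condition 2. H0: μ_1 = μ_2; H1: μ_1 ≠ μ_2 (two-sample pooled-variance t-test, two-sided).
s_p² = [(35−1)·66.4² + (37−1)·55.9²]/(35+37−2) = 3748.54
t = (1200 − 1230)/√[3748.54·(1/35 + 1/37)] = -2.078
df = n₁ + n₂ − 2 = 70
Two-sided p-value ≈ 0.0414
Since p ≈ 0.0414 < α = 0.1, reject H0; the evidence is statistically significant.

t = -2.078, df = 70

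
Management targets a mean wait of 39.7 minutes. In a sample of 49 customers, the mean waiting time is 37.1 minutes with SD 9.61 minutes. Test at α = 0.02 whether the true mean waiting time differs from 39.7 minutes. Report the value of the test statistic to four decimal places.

-1.8939

H0: μ = 39.7; H1: μ ≠ 39.7 (one-sample t-test, two-sided).
t = (x̄ − μ₀)/(s/√n) = (37.1 − 39.7)/(9.61/√49) = -1.8939
df = n − 1 = 48
Two-sided p-value ≈ 0.064
Since p ≈ 0.064 > α = 0.02, fail to reject H0; the evidence is not statistically significant.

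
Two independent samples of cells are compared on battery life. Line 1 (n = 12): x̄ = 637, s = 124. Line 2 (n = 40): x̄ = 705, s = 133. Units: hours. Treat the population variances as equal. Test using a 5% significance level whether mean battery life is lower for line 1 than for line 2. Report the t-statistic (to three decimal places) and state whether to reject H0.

Let group 1 = line 1, group 2 = line 2. H0: μ_1 = μ_2; H1: μ_1 < μ_2 (two-sample pooled-variance t-test, left-tailed).
s_p² = [(12−1)·124² + (40−1)·133²]/(12+40−2) = 17180.1
t = (637 − 705)/√[17180.1·(1/12 + 1/40)] = -1.576
df = n₁ + n₂ − 2 = 50
p-value = P(T ≤ -1.576) ≈ 0.061
Since p ≈ 0.061 > α = 0.05, fail to reject H0; the evidence is not statistically significant.

t = -1.576; fail to reject H0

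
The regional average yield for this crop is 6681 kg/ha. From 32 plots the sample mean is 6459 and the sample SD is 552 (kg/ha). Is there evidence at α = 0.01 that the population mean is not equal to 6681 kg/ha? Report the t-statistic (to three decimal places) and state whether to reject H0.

t = -2.275; fail to reject H0

H0: μ = 6681; H1: μ ≠ 6681 (one-sample t-test, two-sided).
t = (x̄ − μ₀)/(s/√n) = (6459 − 6681)/(552/√32) = -2.275
df = n − 1 = 31
Two-sided p-value ≈ 0.030
Since p ≈ 0.030 > α = 0.01, fail to reject H0; the evidence is not statistically significant.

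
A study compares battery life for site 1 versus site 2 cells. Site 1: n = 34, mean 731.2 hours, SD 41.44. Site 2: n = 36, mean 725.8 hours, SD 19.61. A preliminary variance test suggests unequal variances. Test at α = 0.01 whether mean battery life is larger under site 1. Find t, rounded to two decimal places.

Let group 1 = site 1, group 2 = site 2. H0: μ_1 = μ_2; H1: μ_1 > μ_2 (Welch's two-sample t-test, right-tailed).
t = (x̄_1 − x̄_2)/√(s_1²/n_1 + s_2²/n_2) = (731.2 − 725.8)/√(41.44²/34 + 19.61²/36) = 0.69
Welch–Satterthwaite df ≈ 46.47
p-value = P(T ≥ 0.69) ≈ 0.247
Since p ≈ 0.247 > α = 0.01, fail to reject H0; the evidence is not statistically significant.

0.69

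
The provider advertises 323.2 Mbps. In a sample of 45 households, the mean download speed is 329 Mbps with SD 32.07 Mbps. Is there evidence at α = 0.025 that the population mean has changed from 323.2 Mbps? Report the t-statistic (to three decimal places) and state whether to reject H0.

t = 1.213; fail to reject H0

H0: μ = 323.2; H1: μ ≠ 323.2 (one-sample t-test, two-sided).
t = (x̄ − μ₀)/(s/√n) = (329 − 323.2)/(32.07/√45) = 1.213
df = n − 1 = 44
Two-sided p-value ≈ 0.2315
Since p ≈ 0.2315 > α = 0.025, fail to reject H0; the evidence is not statistically significant.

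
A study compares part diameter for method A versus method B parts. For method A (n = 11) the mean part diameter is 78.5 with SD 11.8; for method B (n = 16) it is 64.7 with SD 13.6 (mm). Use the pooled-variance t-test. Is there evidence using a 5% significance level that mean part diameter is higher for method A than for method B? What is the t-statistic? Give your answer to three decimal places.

Let group 1 = method A, group 2 = method B. H0: μ_1 = μ_2; H1: μ_1 > μ_2 (two-sample pooled-variance t-test, right-tailed).
s_p² = [(11−1)·11.8² + (16−1)·13.6²]/(11+16−2) = 166.672
t = (78.5 − 64.7)/√[166.672·(1/11 + 1/16)] = 2.729
df = n₁ + n₂ − 2 = 25
p-value = P(T ≥ 2.729) ≈ 0.006
Since p ≈ 0.006 < α = 0.05, reject H0; the data support H1.

2.729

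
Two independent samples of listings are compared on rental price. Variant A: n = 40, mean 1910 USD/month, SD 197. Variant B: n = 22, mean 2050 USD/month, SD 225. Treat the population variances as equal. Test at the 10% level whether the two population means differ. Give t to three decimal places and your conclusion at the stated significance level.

Let group 1 = variant A, group 2 = variant B. H0: μ_1 = μ_2; H1: μ_1 ≠ μ_2 (two-sample pooled-variance t-test, two-sided).
s_p² = [(40−1)·197² + (22−1)·225²]/(40+22−2) = 42944.6
t = (1910 − 2050)/√[42944.6·(1/40 + 1/22)] = -2.545
df = n₁ + n₂ − 2 = 60
Two-sided p-value ≈ 0.0135
Since p ≈ 0.0135 < α = 0.1, reject H0; the data support H1.

t = -2.545; reject H0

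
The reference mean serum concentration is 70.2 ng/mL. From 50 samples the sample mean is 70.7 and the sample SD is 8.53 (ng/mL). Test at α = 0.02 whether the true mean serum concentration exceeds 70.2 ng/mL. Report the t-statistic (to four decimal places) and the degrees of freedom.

H0: μ = 70.2; H1: μ > 70.2 (one-sample t-test, right-tailed).
t = (x̄ − μ₀)/(s/√n) = (70.7 − 70.2)/(8.53/√50) = 0.4145
df = n − 1 = 49
p-value = P(T ≥ 0.4145) ≈ 0.340
Since p ≈ 0.340 > α = 0.02, fail to reject H0; the evidence is not statistically significant.

t = 0.4145, df = 49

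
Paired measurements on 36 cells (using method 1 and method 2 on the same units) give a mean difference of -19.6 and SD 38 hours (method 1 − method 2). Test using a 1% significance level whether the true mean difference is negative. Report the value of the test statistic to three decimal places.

-3.095

H0: μ_d = 0; H1: μ_d < 0 (paired t-test on the differences, left-tailed).
t = d̄/(s_d/√n) = -19.6/(38/√36) = -3.095
df = n − 1 = 35
p-value = P(T ≤ -3.095) ≈ 0.002
Since p ≈ 0.002 < α = 0.01, reject H0; the evidence is statistically significant.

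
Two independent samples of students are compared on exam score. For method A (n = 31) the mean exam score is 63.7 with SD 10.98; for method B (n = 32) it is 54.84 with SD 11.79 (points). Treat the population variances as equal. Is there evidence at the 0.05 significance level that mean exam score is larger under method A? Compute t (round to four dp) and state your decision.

Let group 1 = method A, group 2 = method B. H0: μ_1 = μ_2; H1: μ_1 > μ_2 (two-sample pooled-variance t-test, right-tailed).
s_p² = [(31−1)·10.98² + (32−1)·11.79²]/(31+32−2) = 129.933
t = (63.7 − 54.84)/√[129.933·(1/31 + 1/32)] = 3.0843
df = n₁ + n₂ − 2 = 61
p-value = P(T ≥ 3.0843) ≈ 0.0015
Since p ≈ 0.0015 < α = 0.05, reject H0; the evidence is statistically significant.

t = 3.0843; reject H0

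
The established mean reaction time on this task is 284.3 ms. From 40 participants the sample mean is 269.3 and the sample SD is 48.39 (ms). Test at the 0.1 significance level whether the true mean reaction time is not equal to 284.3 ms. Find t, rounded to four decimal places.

H0: μ = 284.3; H1: μ ≠ 284.3 (one-sample t-test, two-sided).
t = (x̄ − μ₀)/(s/√n) = (269.3 − 284.3)/(48.39/√40) = -1.9605
df = n − 1 = 39
Two-sided p-value ≈ 0.057
Since p ≈ 0.057 < α = 0.1, reject H0; the data support H1.

-1.9605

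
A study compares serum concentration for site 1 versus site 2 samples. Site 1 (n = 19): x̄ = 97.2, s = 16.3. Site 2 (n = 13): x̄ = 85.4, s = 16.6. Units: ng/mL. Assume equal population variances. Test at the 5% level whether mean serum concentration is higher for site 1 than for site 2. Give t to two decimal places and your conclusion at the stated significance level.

Let group 1 = site 1, group 2 = site 2. H0: μ_1 = μ_2; H1: μ_1 > μ_2 (two-sample pooled-variance t-test, right-tailed).
s_p² = [(19−1)·16.3² + (13−1)·16.6²]/(19+13−2) = 269.638
t = (97.2 − 85.4)/√[269.638·(1/19 + 1/13)] = 2.00
df = n₁ + n₂ − 2 = 30
p-value = P(T ≥ 2.00) ≈ 0.028
Since p ≈ 0.028 < α = 0.05, reject H0; the evidence is statistically significant.

t = 2.00; reject H0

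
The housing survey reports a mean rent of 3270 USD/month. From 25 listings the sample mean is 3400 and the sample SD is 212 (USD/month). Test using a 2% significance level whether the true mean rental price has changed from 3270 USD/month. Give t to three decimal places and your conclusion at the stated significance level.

t = 3.066; reject H0

H0: μ = 3270; H1: μ ≠ 3270 (one-sample t-test, two-sided).
t = (x̄ − μ₀)/(s/√n) = (3400 − 3270)/(212/√25) = 3.066
df = n − 1 = 24
Two-sided p-value ≈ 0.0053
Since p ≈ 0.0053 < α = 0.02, reject H0; the data support H1.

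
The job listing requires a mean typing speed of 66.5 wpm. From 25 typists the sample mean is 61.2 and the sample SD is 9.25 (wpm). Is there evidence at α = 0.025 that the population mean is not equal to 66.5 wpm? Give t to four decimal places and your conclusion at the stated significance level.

H0: μ = 66.5; H1: μ ≠ 66.5 (one-sample t-test, two-sided).
t = (x̄ − μ₀)/(s/√n) = (61.2 − 66.5)/(9.25/√25) = -2.8649
df = n − 1 = 24
Two-sided p-value ≈ 0.0085
Since p ≈ 0.0085 < α = 0.025, reject H0; the evidence is statistically significant.

t = -2.8649; reject H0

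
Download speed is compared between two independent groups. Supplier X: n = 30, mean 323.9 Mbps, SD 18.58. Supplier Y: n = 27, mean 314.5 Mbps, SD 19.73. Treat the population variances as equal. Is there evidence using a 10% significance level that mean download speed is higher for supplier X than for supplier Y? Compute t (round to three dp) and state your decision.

t = 1.852; reject H0

Let group 1 = supplier X, group 2 = supplier Y. H0: μ_1 = μ_2; H1: μ_1 > μ_2 (two-sample pooled-variance t-test, right-tailed).
s_p² = [(30−1)·18.58² + (27−1)·19.73²]/(30+27−2) = 366.043
t = (323.9 − 314.5)/√[366.043·(1/30 + 1/27)] = 1.852
df = n₁ + n₂ − 2 = 55
p-value = P(T ≥ 1.852) ≈ 0.035
Since p ≈ 0.035 < α = 0.1, reject H0; the data support H1.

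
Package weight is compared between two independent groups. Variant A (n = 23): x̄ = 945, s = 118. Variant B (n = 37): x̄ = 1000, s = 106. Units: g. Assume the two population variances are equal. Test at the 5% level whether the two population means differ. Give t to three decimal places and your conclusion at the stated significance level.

t = -1.871; fail to reject H0

Let group 1 = variant A, group 2 = variant B. H0: μ_1 = μ_2; H1: μ_1 ≠ μ_2 (two-sample pooled-variance t-test, two-sided).
s_p² = [(23−1)·118² + (37−1)·106²]/(23+37−2) = 12255.6
t = (945 − 1000)/√[12255.6·(1/23 + 1/37)] = -1.871
df = n₁ + n₂ − 2 = 58
Two-sided p-value ≈ 0.066
Since p ≈ 0.066 > α = 0.05, fail to reject H0; the data do not provide sufficient evidence against H0.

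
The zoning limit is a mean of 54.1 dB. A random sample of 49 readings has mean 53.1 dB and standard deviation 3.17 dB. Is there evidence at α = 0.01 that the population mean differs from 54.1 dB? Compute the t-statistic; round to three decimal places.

-2.208

H0: μ = 54.1; H1: μ ≠ 54.1 (one-sample t-test, two-sided).
t = (x̄ − μ₀)/(s/√n) = (53.1 − 54.1)/(3.17/√49) = -2.208
df = n − 1 = 48
Two-sided p-value ≈ 0.0320
Since p ≈ 0.0320 > α = 0.01, fail to reject H0; the evidence is not statistically significant.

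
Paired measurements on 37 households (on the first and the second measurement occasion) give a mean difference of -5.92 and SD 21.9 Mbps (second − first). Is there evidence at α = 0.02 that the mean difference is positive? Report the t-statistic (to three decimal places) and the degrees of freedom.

H0: μ_d = 0; H1: μ_d > 0 (paired t-test on the differences, right-tailed).
t = d̄/(s_d/√n) = -5.92/(21.9/√37) = -1.644
df = n − 1 = 36
p-value = P(T ≥ -1.644) ≈ 0.946
Since p ≈ 0.946 > α = 0.02, fail to reject H0; the data do not provide sufficient evidence against H0.

t = -1.644, df = 36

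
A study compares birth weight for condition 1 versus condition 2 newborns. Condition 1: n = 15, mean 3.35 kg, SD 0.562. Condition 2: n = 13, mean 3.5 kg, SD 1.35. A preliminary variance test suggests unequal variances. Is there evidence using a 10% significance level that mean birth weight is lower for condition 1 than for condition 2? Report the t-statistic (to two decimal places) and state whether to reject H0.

Let group 1 = condition 1, group 2 = condition 2. H0: μ_1 = μ_2; H1: μ_1 < μ_2 (Welch's two-sample t-test, left-tailed).
t = (x̄_1 − x̄_2)/√(s_1²/n_1 + s_2²/n_2) = (3.35 − 3.5)/√(0.562²/15 + 1.35²/13) = -0.37
Welch–Satterthwaite df ≈ 15.57
p-value = P(T ≤ -0.37) ≈ 0.357
Since p ≈ 0.357 > α = 0.1, fail to reject H0; the data do not provide sufficient evidence against H0.

t = -0.37; fail to reject H0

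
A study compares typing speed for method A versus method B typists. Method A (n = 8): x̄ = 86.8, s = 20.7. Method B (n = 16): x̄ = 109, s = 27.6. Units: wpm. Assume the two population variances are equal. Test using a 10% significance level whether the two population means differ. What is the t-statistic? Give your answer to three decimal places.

Let group 1 = method A, group 2 = method B. H0: μ_1 = μ_2; H1: μ_1 ≠ μ_2 (two-sample pooled-variance t-test, two-sided).
s_p² = [(8−1)·20.7² + (16−1)·27.6²]/(8+16−2) = 655.72
t = (86.8 − 109)/√[655.72·(1/8 + 1/16)] = -2.002
df = n₁ + n₂ − 2 = 22
Two-sided p-value ≈ 0.058
Since p ≈ 0.058 < α = 0.1, reject H0; the data support H1.

-2.002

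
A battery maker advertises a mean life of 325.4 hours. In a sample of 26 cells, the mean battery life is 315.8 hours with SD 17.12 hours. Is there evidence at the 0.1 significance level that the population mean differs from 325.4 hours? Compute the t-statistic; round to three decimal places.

H0: μ = 325.4; H1: μ ≠ 325.4 (one-sample t-test, two-sided).
t = (x̄ − μ₀)/(s/√n) = (315.8 − 325.4)/(17.12/√26) = -2.859
df = n − 1 = 25
Two-sided p-value ≈ 0.008
Since p ≈ 0.008 < α = 0.1, reject H0; the evidence is statistically significant.

-2.859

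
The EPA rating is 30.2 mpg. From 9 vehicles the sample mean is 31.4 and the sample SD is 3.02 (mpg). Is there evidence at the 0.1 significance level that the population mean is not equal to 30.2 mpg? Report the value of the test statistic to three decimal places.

1.192

H0: μ = 30.2; H1: μ ≠ 30.2 (one-sample t-test, two-sided).
t = (x̄ − μ₀)/(s/√n) = (31.4 − 30.2)/(3.02/√9) = 1.192
df = n − 1 = 8
Two-sided p-value ≈ 0.267
Since p ≈ 0.267 > α = 0.1, fail to reject H0; the evidence is not statistically significant.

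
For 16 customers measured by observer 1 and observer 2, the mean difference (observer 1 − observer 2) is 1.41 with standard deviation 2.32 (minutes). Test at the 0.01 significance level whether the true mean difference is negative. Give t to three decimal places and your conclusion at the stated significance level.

H0: μ_d = 0; H1: μ_d < 0 (paired t-test on the differences, left-tailed).
t = d̄/(s_d/√n) = 1.41/(2.32/√16) = 2.431
df = n − 1 = 15
p-value = P(T ≤ 2.431) ≈ 0.986
Since p ≈ 0.986 > α = 0.01, fail to reject H0; the evidence is not statistically significant.

t = 2.431; fail to reject H0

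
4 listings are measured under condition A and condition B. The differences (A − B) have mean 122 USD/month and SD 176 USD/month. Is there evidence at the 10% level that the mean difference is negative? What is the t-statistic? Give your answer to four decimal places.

1.3864

H0: μ_d = 0; H1: μ_d < 0 (paired t-test on the differences, left-tailed).
t = d̄/(s_d/√n) = 122/(176/√4) = 1.3864
df = n − 1 = 3
p-value = P(T ≤ 1.3864) ≈ 0.870
Since p ≈ 0.870 > α = 0.1, fail to reject H0; the evidence is not statistically significant.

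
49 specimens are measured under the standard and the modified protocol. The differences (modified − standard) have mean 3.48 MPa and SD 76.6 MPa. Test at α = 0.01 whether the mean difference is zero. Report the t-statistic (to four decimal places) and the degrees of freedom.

t = 0.3180, df = 48

H0: μ_d = 0; H1: μ_d ≠ 0 (paired t-test on the differences, two-sided).
t = d̄/(s_d/√n) = 3.48/(76.6/√49) = 0.3180
df = n − 1 = 48
Two-sided p-value ≈ 0.7519
Since p ≈ 0.7519 > α = 0.01, fail to reject H0; the data do not provide sufficient evidence against H0.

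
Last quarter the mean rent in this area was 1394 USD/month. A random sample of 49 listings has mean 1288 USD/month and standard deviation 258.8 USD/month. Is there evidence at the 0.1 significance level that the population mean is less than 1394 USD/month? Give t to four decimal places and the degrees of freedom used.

t = -2.8671, df = 48

H0: μ = 1394; H1: μ < 1394 (one-sample t-test, left-tailed).
t = (x̄ − μ₀)/(s/√n) = (1288 − 1394)/(258.8/√49) = -2.8671
df = n − 1 = 48
p-value = P(T ≤ -2.8671) ≈ 0.003
Since p ≈ 0.003 < α = 0.1, reject H0; the data support H1.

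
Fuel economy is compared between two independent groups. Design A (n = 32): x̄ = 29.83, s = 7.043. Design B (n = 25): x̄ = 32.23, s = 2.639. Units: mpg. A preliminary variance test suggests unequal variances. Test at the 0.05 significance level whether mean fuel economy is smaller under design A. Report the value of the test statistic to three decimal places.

-1.775

Let group 1 = design A, group 2 = design B. H0: μ_1 = μ_2; H1: μ_1 < μ_2 (Welch's two-sample t-test, left-tailed).
t = (x̄_1 − x̄_2)/√(s_1²/n_1 + s_2²/n_2) = (29.83 − 32.23)/√(7.043²/32 + 2.639²/25) = -1.775
Welch–Satterthwaite df ≈ 41.42
p-value = P(T ≤ -1.775) ≈ 0.042
Since p ≈ 0.042 < α = 0.05, reject H0; the evidence is statistically significant.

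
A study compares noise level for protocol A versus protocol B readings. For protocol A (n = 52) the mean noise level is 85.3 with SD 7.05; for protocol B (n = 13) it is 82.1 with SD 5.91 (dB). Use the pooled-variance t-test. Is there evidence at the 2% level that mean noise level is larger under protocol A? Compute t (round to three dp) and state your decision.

t = 1.507; fail to reject H0

Let group 1 = protocol A, group 2 = protocol B. H0: μ_1 = μ_2; H1: μ_1 > μ_2 (two-sample pooled-variance t-test, right-tailed).
s_p² = [(52−1)·7.05² + (13−1)·5.91²]/(52+13−2) = 46.8883
t = (85.3 − 82.1)/√[46.8883·(1/52 + 1/13)] = 1.507
df = n₁ + n₂ − 2 = 63
p-value = P(T ≥ 1.507) ≈ 0.068
Since p ≈ 0.068 > α = 0.02, fail to reject H0; the data do not provide sufficient evidence against H0.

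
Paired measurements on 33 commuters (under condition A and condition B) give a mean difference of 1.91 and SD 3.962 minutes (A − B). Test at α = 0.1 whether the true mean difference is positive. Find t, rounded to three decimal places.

H0: μ_d = 0; H1: μ_d > 0 (paired t-test on the differences, right-tailed).
t = d̄/(s_d/√n) = 1.91/(3.962/√33) = 2.769
df = n − 1 = 32
p-value = P(T ≥ 2.769) ≈ 0.005
Since p ≈ 0.005 < α = 0.1, reject H0; the data support H1.

2.769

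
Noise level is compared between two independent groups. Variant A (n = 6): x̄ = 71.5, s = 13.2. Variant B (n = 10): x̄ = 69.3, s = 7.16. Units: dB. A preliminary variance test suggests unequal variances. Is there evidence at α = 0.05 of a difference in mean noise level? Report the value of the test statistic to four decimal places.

Let group 1 = variant A, group 2 = variant B. H0: μ_1 = μ_2; H1: μ_1 ≠ μ_2 (Welch's two-sample t-test, two-sided).
t = (x̄_1 − x̄_2)/√(s_1²/n_1 + s_2²/n_2) = (71.5 − 69.3)/√(13.2²/6 + 7.16²/10) = 0.3764
Welch–Satterthwaite df ≈ 6.80
Two-sided p-value ≈ 0.7181
Since p ≈ 0.7181 > α = 0.05, fail to reject H0; the evidence is not statistically significant.

0.3764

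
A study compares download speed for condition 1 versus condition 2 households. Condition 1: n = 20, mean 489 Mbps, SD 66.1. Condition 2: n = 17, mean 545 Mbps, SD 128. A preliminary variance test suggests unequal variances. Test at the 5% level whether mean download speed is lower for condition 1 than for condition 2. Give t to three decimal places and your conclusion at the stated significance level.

Let group 1 = condition 1, group 2 = condition 2. H0: μ_1 = μ_2; H1: μ_1 < μ_2 (Welch's two-sample t-test, left-tailed).
t = (x̄_1 − x̄_2)/√(s_1²/n_1 + s_2²/n_2) = (489 − 545)/√(66.1²/20 + 128²/17) = -1.629
Welch–Satterthwaite df ≈ 23.08
p-value = P(T ≤ -1.629) ≈ 0.0585
Since p ≈ 0.0585 > α = 0.05, fail to reject H0; the data do not provide sufficient evidence against H0.

t = -1.629; fail to reject H0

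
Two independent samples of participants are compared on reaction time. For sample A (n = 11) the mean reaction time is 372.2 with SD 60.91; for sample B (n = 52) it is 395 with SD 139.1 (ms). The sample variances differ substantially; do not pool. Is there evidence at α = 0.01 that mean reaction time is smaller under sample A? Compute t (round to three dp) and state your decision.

t = -0.856; fail to reject H0

Let group 1 = sample A, group 2 = sample B. H0: μ_1 = μ_2; H1: μ_1 < μ_2 (Welch's two-sample t-test, left-tailed).
t = (x̄_1 − x̄_2)/√(s_1²/n_1 + s_2²/n_2) = (372.2 − 395)/√(60.91²/11 + 139.1²/52) = -0.856
Welch–Satterthwaite df ≈ 35.71
p-value = P(T ≤ -0.856) ≈ 0.1988
Since p ≈ 0.1988 > α = 0.01, fail to reject H0; the data do not provide sufficient evidence against H0.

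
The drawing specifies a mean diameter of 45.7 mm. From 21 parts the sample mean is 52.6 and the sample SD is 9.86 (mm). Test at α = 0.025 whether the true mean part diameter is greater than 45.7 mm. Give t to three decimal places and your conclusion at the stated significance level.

t = 3.207; reject H0

H0: μ = 45.7; H1: μ > 45.7 (one-sample t-test, right-tailed).
t = (x̄ − μ₀)/(s/√n) = (52.6 − 45.7)/(9.86/√21) = 3.207
df = n − 1 = 20
p-value = P(T ≥ 3.207) ≈ 0.002
Since p ≈ 0.002 < α = 0.025, reject H0; the evidence is statistically significant.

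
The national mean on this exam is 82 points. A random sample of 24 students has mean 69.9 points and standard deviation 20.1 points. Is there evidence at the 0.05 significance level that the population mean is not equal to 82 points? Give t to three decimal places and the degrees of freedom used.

t = -2.949, df = 23

H0: μ = 82; H1: μ ≠ 82 (one-sample t-test, two-sided).
t = (x̄ − μ₀)/(s/√n) = (69.9 − 82)/(20.1/√24) = -2.949
df = n − 1 = 23
Two-sided p-value ≈ 0.007
Since p ≈ 0.007 < α = 0.05, reject H0; the evidence is statistically significant.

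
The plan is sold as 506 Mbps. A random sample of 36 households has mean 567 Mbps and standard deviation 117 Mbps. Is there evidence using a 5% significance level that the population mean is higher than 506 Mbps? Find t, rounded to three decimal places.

3.128

H0: μ = 506; H1: μ > 506 (one-sample t-test, right-tailed).
t = (x̄ − μ₀)/(s/√n) = (567 − 506)/(117/√36) = 3.128
df = n − 1 = 35
p-value = P(T ≥ 3.128) ≈ 0.002
Since p ≈ 0.002 < α = 0.05, reject H0; the evidence is statistically significant.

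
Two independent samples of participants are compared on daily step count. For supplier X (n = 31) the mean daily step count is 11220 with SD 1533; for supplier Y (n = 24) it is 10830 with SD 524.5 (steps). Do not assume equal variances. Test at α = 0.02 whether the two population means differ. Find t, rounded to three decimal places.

1.320

Let group 1 = supplier X, group 2 = supplier Y. H0: μ_1 = μ_2; H1: μ_1 ≠ μ_2 (Welch's two-sample t-test, two-sided).
t = (x̄_1 − x̄_2)/√(s_1²/n_1 + s_2²/n_2) = (11220 − 10830)/√(1533²/31 + 524.5²/24) = 1.320
Welch–Satterthwaite df ≈ 38.61
Two-sided p-value ≈ 0.1946
Since p ≈ 0.1946 > α = 0.02, fail to reject H0; the data do not provide sufficient evidence against H0.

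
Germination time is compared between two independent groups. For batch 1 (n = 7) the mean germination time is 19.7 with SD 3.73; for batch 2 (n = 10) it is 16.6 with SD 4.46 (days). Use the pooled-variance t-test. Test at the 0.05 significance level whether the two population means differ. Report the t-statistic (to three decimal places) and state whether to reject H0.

t = 1.504; fail to reject H0

Let group 1 = batch 1, group 2 = batch 2. H0: μ_1 = μ_2; H1: μ_1 ≠ μ_2 (two-sample pooled-variance t-test, two-sided).
s_p² = [(7−1)·3.73² + (10−1)·4.46²]/(7+10−2) = 17.5001
t = (19.7 − 16.6)/√[17.5001·(1/7 + 1/10)] = 1.504
df = n₁ + n₂ − 2 = 15
Two-sided p-value ≈ 0.1534
Since p ≈ 0.1534 > α = 0.05, fail to reject H0; the data do not provide sufficient evidence against H0.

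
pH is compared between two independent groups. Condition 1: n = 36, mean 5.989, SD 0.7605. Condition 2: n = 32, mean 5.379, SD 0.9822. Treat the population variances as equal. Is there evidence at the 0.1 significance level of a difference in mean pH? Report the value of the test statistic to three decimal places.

Let group 1 = condition 1, group 2 = condition 2. H0: μ_1 = μ_2; H1: μ_1 ≠ μ_2 (two-sample pooled-variance t-test, two-sided).
s_p² = [(36−1)·0.7605² + (32−1)·0.9822²]/(36+32−2) = 0.759831
t = (5.989 − 5.379)/√[0.759831·(1/36 + 1/32)] = 2.880
df = n₁ + n₂ − 2 = 66
Two-sided p-value ≈ 0.005
Since p ≈ 0.005 < α = 0.1, reject H0; the evidence is statistically significant.

2.880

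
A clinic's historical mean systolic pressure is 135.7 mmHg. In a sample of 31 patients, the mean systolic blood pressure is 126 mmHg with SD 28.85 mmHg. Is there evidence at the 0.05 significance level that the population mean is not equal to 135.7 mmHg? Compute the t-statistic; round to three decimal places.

H0: μ = 135.7; H1: μ ≠ 135.7 (one-sample t-test, two-sided).
t = (x̄ − μ₀)/(s/√n) = (126 − 135.7)/(28.85/√31) = -1.872
df = n − 1 = 30
Two-sided p-value ≈ 0.071
Since p ≈ 0.071 > α = 0.05, fail to reject H0; the evidence is not statistically significant.

-1.872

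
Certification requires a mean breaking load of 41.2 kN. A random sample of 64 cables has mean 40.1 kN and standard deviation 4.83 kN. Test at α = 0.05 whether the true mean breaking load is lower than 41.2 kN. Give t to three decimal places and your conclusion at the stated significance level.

H0: μ = 41.2; H1: μ < 41.2 (one-sample t-test, left-tailed).
t = (x̄ − μ₀)/(s/√n) = (40.1 − 41.2)/(4.83/√64) = -1.822
df = n − 1 = 63
p-value = P(T ≤ -1.822) ≈ 0.0366
Since p ≈ 0.0366 < α = 0.05, reject H0; the data support H1.

t = -1.822; reject H0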